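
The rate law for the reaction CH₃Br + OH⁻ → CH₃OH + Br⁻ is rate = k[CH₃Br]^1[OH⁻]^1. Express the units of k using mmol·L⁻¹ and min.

(mmol·L⁻¹)⁻¹·min⁻¹

Step 1: Overall order = 1 + 1 = 2.
Step 2: rate has units mmol·L⁻¹·min⁻¹; [CH₃Br]^1[OH⁻]^1 has units (mmol·L⁻¹)^2.
Step 3: k = rate/([CH₃Br]^1[OH⁻]^1), so units of k = (mmol·L⁻¹)^(1-2)·min⁻¹ = (mmol·L⁻¹)⁻¹·min⁻¹.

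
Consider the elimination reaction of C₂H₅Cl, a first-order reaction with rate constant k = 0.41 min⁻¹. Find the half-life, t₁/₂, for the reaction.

1.691 min

Step 1: For a first-order reaction, t₁/₂ = ln(2)/k
Step 2: t₁/₂ = ln(2)/0.41
Step 3: t₁/₂ = 0.6931/0.41 = 1.691 min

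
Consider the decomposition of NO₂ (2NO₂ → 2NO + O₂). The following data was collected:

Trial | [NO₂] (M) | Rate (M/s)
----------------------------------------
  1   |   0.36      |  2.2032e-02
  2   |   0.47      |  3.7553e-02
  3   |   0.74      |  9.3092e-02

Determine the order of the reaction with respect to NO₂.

second order (2)

Step 1: Compare trials to find order n where rate₂/rate₁ = ([NO₂]₂/[NO₂]₁)^n
Step 2: rate₂/rate₁ = 3.7553e-02/2.2032e-02 = 1.704
Step 3: [NO₂]₂/[NO₂]₁ = 0.47/0.36 = 1.306
Step 4: n = ln(1.704)/ln(1.306) = 2.00 ≈ 2
Step 5: The reaction is second order in NO₂.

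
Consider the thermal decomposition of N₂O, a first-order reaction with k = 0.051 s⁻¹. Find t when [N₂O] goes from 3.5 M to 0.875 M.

27.18 s

Step 1: For first-order: t = ln([N₂O]₀/[N₂O])/k
Step 2: t = ln(3.5/0.875)/0.051
Step 3: t = ln(4)/0.051
Step 4: t = 1.386/0.051 = 27.18 s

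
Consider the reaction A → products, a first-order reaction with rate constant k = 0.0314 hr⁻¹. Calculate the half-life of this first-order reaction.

22.07 hr

Step 1: For a first-order reaction, t₁/₂ = ln(2)/k
Step 2: t₁/₂ = ln(2)/0.0314
Step 3: t₁/₂ = 0.6931/0.0314 = 22.07 hr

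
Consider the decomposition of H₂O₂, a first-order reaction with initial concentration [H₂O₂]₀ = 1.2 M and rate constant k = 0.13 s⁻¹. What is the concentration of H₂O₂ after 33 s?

0.01645 M

Step 1: For a first-order reaction: [H₂O₂] = [H₂O₂]₀ × e^(-kt)
Step 2: [H₂O₂] = 1.2 × e^(-0.13 × 33)
Step 3: [H₂O₂] = 1.2 × e^(-4.29)
Step 4: [H₂O₂] = 1.2 × 0.0137049 = 0.01645 M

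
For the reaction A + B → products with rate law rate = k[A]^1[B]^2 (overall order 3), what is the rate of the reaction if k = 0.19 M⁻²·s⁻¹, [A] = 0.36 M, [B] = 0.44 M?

0.01324 M/s

Step 1: The rate law is rate = k[A]^1[B]^2, overall order = 1+2 = 3
Step 2: Substitute values: rate = 0.19 × (0.36)^1 × (0.44)^2
Step 3: rate = 0.19 × 0.36 × 0.1936 = 0.0132422 M/s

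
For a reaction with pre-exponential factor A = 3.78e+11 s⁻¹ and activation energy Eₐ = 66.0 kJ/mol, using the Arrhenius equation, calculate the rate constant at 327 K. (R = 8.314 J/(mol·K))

1.08e+01 s⁻¹

Step 1: Use the Arrhenius equation: k = A × exp(-Eₐ/RT)
Step 2: Convert Eₐ to J/mol: 66.0 kJ/mol = 66000 J/mol
Step 3: Calculate the exponent: -Eₐ/(RT) = -66000/(8.314 × 327) = -24.27650
Step 4: k = 3.78e+11 × exp(-24.27650)
Step 5: k = 3.78e+11 × 2.86319e-11 = 1.0823e+01 s⁻¹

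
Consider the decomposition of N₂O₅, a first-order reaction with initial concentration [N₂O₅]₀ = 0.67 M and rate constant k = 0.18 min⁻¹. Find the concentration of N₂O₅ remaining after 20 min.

0.01831 M

Step 1: For a first-order reaction: [N₂O₅] = [N₂O₅]₀ × e^(-kt)
Step 2: [N₂O₅] = 0.67 × e^(-0.18 × 20)
Step 3: [N₂O₅] = 0.67 × e^(-3.6)
Step 4: [N₂O₅] = 0.67 × 0.0273237 = 0.01831 M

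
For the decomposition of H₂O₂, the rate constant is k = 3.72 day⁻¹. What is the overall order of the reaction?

first order (1)

Step 1: The units of k for an nth-order reaction are (concentration)^(1-n)·(time)⁻¹.
Step 2: Here k has units day⁻¹, so the concentration exponent is 0.
Step 3: 1 - n = 0 ⇒ n = 1. The reaction is first order.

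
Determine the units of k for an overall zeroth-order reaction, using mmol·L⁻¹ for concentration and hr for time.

mmol·L⁻¹·hr⁻¹

Step 1: For overall order n, rate = k × (concentration)^n.
Step 2: Rate has units mmol·L⁻¹·hr⁻¹; concentration term has units (mmol·L⁻¹)^0.
Step 3: k = rate / (concentration)^n, so units of k = (mmol·L⁻¹)^(1-0)·hr⁻¹ = mmol·L⁻¹·hr⁻¹.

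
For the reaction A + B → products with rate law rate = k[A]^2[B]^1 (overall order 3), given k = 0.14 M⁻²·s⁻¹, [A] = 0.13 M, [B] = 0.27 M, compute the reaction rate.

0.0006388 M/s

Step 1: The rate law is rate = k[A]^2[B]^1, overall order = 2+1 = 3
Step 2: Substitute values: rate = 0.14 × (0.13)^2 × (0.27)^1
Step 3: rate = 0.14 × 0.0169 × 0.27 = 0.00063882 M/s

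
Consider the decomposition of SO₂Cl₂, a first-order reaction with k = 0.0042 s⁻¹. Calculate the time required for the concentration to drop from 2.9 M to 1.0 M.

253.5 s

Step 1: For first-order: t = ln([SO₂Cl₂]₀/[SO₂Cl₂])/k
Step 2: t = ln(2.9/1.0)/0.0042
Step 3: t = ln(2.9)/0.0042
Step 4: t = 1.065/0.0042 = 253.5 s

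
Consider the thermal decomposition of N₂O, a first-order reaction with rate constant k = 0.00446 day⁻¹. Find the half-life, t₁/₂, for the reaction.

155.4 day

Step 1: For a first-order reaction, t₁/₂ = ln(2)/k
Step 2: t₁/₂ = ln(2)/0.00446
Step 3: t₁/₂ = 0.6931/0.00446 = 155.4 day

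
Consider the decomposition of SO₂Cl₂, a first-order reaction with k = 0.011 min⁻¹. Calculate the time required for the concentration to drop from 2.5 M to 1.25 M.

63.01 min

Step 1: For first-order: t = ln([SO₂Cl₂]₀/[SO₂Cl₂])/k
Step 2: t = ln(2.5/1.25)/0.011
Step 3: t = ln(2)/0.011
Step 4: t = 0.6931/0.011 = 63.01 min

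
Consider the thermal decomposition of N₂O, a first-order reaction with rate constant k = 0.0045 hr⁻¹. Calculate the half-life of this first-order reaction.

154 hr

Step 1: For a first-order reaction, t₁/₂ = ln(2)/k
Step 2: t₁/₂ = ln(2)/0.0045
Step 3: t₁/₂ = 0.6931/0.0045 = 154 hr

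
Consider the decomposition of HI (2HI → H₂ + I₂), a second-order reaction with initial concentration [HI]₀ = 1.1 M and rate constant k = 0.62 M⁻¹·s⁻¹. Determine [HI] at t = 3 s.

0.3611 M

Step 1: For a second-order reaction: 1/[HI] = 1/[HI]₀ + kt
Step 2: 1/[HI] = 1/1.1 + 0.62 × 3
Step 3: 1/[HI] = 0.9091 + 1.86 = 2.769
Step 4: [HI] = 1/2.769 = 0.3611 M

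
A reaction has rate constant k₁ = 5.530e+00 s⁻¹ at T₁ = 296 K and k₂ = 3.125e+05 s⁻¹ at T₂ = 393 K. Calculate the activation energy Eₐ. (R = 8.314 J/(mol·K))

109.1 kJ/mol

Step 1: Use the two-temperature Arrhenius form: ln(k₂/k₁) = -Eₐ/R × (1/T₂ - 1/T₁)
Step 2: ln(k₂/k₁) = ln(3.125e+05/5.530e+00) = ln(56509.9) = 10.9422
Step 3: 1/T₂ - 1/T₁ = 1/393 - 1/296 = -8.338491e-04 K⁻¹
Step 4: Eₐ = -R × ln(k₂/k₁) / (1/T₂ - 1/T₁) = -8.314 × 10.9422 / -8.338491e-04
Step 5: Eₐ = 1.0910e+05 J/mol = 109.1 kJ/mol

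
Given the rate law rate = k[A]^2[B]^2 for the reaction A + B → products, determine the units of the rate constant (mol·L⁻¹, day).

(mol·L⁻¹)⁻³·day⁻¹

Step 1: Overall order = 2 + 2 = 4.
Step 2: rate has units mol·L⁻¹·day⁻¹; [A]^2[B]^2 has units (mol·L⁻¹)^4.
Step 3: k = rate/([A]^2[B]^2), so units of k = (mol·L⁻¹)^(1-4)·day⁻¹ = (mol·L⁻¹)⁻³·day⁻¹.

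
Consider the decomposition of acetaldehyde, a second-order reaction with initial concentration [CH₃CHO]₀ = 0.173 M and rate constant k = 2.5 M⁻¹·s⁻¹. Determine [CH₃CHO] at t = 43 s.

0.008828 M

Step 1: For a second-order reaction: 1/[CH₃CHO] = 1/[CH₃CHO]₀ + kt
Step 2: 1/[CH₃CHO] = 1/0.173 + 2.5 × 43
Step 3: 1/[CH₃CHO] = 5.78 + 107.5 = 113.3
Step 4: [CH₃CHO] = 1/113.3 = 0.008828 M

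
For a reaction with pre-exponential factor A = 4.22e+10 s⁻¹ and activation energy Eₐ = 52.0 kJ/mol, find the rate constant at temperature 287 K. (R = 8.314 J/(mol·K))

1.45e+01 s⁻¹

Step 1: Use the Arrhenius equation: k = A × exp(-Eₐ/RT)
Step 2: Convert Eₐ to J/mol: 52.0 kJ/mol = 52000 J/mol
Step 3: Calculate the exponent: -Eₐ/(RT) = -52000/(8.314 × 287) = -21.79272
Step 4: k = 4.22e+10 × exp(-21.79272)
Step 5: k = 4.22e+10 × 3.43196e-10 = 1.4483e+01 s⁻¹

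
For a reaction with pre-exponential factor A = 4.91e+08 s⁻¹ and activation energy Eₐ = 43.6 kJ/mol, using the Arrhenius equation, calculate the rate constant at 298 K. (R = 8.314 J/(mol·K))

1.12e+01 s⁻¹

Step 1: Use the Arrhenius equation: k = A × exp(-Eₐ/RT)
Step 2: Convert Eₐ to J/mol: 43.6 kJ/mol = 43600 J/mol
Step 3: Calculate the exponent: -Eₐ/(RT) = -43600/(8.314 × 298) = -17.59787
Step 4: k = 4.91e+08 × exp(-17.59787)
Step 5: k = 4.91e+08 × 2.27689e-08 = 1.1180e+01 s⁻¹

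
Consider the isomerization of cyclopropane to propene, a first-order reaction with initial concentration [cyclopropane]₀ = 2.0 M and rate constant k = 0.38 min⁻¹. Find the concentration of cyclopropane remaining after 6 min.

0.2046 M

Step 1: For a first-order reaction: [cyclopropane] = [cyclopropane]₀ × e^(-kt)
Step 2: [cyclopropane] = 2.0 × e^(-0.38 × 6)
Step 3: [cyclopropane] = 2.0 × e^(-2.28)
Step 4: [cyclopropane] = 2.0 × 0.102284 = 0.2046 M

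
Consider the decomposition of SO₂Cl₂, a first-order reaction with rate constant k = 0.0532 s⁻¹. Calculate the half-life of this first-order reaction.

13.03 s

Step 1: For a first-order reaction, t₁/₂ = ln(2)/k
Step 2: t₁/₂ = ln(2)/0.0532
Step 3: t₁/₂ = 0.6931/0.0532 = 13.03 s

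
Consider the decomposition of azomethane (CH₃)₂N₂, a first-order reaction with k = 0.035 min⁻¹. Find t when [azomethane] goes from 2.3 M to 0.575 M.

39.61 min

Step 1: For first-order: t = ln([azomethane]₀/[azomethane])/k
Step 2: t = ln(2.3/0.575)/0.035
Step 3: t = ln(4)/0.035
Step 4: t = 1.386/0.035 = 39.61 min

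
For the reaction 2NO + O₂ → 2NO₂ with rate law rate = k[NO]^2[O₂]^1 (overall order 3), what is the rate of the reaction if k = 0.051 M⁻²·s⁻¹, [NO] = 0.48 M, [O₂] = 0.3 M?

0.003525 M/s

Step 1: The rate law is rate = k[NO]^2[O₂]^1, overall order = 2+1 = 3
Step 2: Substitute values: rate = 0.051 × (0.48)^2 × (0.3)^1
Step 3: rate = 0.051 × 0.2304 × 0.3 = 0.00352512 M/s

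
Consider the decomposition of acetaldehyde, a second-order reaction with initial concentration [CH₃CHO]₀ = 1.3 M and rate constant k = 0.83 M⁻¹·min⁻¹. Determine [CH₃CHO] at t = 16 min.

0.07118 M

Step 1: For a second-order reaction: 1/[CH₃CHO] = 1/[CH₃CHO]₀ + kt
Step 2: 1/[CH₃CHO] = 1/1.3 + 0.83 × 16
Step 3: 1/[CH₃CHO] = 0.7692 + 13.28 = 14.05
Step 4: [CH₃CHO] = 1/14.05 = 0.07118 M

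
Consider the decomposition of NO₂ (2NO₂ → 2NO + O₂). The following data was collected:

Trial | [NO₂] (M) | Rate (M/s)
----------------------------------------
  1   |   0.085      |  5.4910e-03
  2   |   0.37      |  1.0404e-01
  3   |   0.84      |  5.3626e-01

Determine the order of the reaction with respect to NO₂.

second order (2)

Step 1: Compare trials to find order n where rate₂/rate₁ = ([NO₂]₂/[NO₂]₁)^n
Step 2: rate₂/rate₁ = 1.0404e-01/5.4910e-03 = 18.95
Step 3: [NO₂]₂/[NO₂]₁ = 0.37/0.085 = 4.353
Step 4: n = ln(18.95)/ln(4.353) = 2.00 ≈ 2
Step 5: The reaction is second order in NO₂.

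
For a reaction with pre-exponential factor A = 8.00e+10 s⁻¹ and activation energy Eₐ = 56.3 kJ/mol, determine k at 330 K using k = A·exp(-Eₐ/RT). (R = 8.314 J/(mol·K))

9.80e+01 s⁻¹

Step 1: Use the Arrhenius equation: k = A × exp(-Eₐ/RT)
Step 2: Convert Eₐ to J/mol: 56.3 kJ/mol = 56300 J/mol
Step 3: Calculate the exponent: -Eₐ/(RT) = -56300/(8.314 × 330) = -20.52033
Step 4: k = 8.00e+10 × exp(-20.52033)
Step 5: k = 8.00e+10 × 1.22499e-09 = 9.7999e+01 s⁻¹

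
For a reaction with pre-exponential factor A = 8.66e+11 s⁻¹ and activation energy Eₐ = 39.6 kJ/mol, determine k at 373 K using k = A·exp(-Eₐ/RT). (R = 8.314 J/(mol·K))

2.46e+06 s⁻¹

Step 1: Use the Arrhenius equation: k = A × exp(-Eₐ/RT)
Step 2: Convert Eₐ to J/mol: 39.6 kJ/mol = 39600 J/mol
Step 3: Calculate the exponent: -Eₐ/(RT) = -39600/(8.314 × 373) = -12.76957
Step 4: k = 8.66e+11 × exp(-12.76957)
Step 5: k = 8.66e+11 × 2.84607e-06 = 2.4647e+06 s⁻¹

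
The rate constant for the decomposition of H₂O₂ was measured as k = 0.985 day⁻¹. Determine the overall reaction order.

first order (1)

Step 1: The units of k for an nth-order reaction are (concentration)^(1-n)·(time)⁻¹.
Step 2: Here k has units day⁻¹, so the concentration exponent is 0.
Step 3: 1 - n = 0 ⇒ n = 1. The reaction is first order.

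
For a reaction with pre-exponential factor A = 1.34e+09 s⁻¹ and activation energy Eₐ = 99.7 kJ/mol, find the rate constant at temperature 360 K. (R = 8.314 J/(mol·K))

4.58e-06 s⁻¹

Step 1: Use the Arrhenius equation: k = A × exp(-Eₐ/RT)
Step 2: Convert Eₐ to J/mol: 99.7 kJ/mol = 99700 J/mol
Step 3: Calculate the exponent: -Eₐ/(RT) = -99700/(8.314 × 360) = -33.31061
Step 4: k = 1.34e+09 × exp(-33.31061)
Step 5: k = 1.34e+09 × 3.41496e-15 = 4.5760e-06 s⁻¹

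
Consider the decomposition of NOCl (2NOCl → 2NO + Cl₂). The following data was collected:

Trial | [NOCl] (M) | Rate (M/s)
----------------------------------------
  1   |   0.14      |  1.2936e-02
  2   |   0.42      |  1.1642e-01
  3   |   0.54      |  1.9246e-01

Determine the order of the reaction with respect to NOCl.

second order (2)

Step 1: Compare trials to find order n where rate₂/rate₁ = ([NOCl]₂/[NOCl]₁)^n
Step 2: rate₂/rate₁ = 1.1642e-01/1.2936e-02 = 9
Step 3: [NOCl]₂/[NOCl]₁ = 0.42/0.14 = 3
Step 4: n = ln(9)/ln(3) = 2.00 ≈ 2
Step 5: The reaction is second order in NOCl.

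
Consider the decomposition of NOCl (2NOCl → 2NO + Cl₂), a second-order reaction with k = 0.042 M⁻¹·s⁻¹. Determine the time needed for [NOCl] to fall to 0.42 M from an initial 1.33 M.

38.79 s

Step 1: For second-order: t = (1/[NOCl] - 1/[NOCl]₀)/k
Step 2: t = (1/0.42 - 1/1.33)/0.042
Step 3: t = (2.381 - 0.7519)/0.042
Step 4: t = 1.629/0.042 = 38.79 s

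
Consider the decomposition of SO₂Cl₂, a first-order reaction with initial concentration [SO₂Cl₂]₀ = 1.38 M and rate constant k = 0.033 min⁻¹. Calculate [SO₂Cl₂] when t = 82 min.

0.09219 M

Step 1: For a first-order reaction: [SO₂Cl₂] = [SO₂Cl₂]₀ × e^(-kt)
Step 2: [SO₂Cl₂] = 1.38 × e^(-0.033 × 82)
Step 3: [SO₂Cl₂] = 1.38 × e^(-2.706)
Step 4: [SO₂Cl₂] = 1.38 × 0.0668035 = 0.09219 M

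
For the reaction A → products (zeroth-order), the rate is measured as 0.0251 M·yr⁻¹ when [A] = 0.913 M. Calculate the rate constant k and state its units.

0.0251 M·yr⁻¹

Step 1: For a zeroth-order reaction, rate = k (independent of concentration).
Step 2: k = rate = 0.0251 M·yr⁻¹.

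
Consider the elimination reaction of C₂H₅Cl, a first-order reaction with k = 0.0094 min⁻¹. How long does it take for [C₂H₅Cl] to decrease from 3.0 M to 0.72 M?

151.8 min

Step 1: For first-order: t = ln([C₂H₅Cl]₀/[C₂H₅Cl])/k
Step 2: t = ln(3.0/0.72)/0.0094
Step 3: t = ln(4.167)/0.0094
Step 4: t = 1.427/0.0094 = 151.8 min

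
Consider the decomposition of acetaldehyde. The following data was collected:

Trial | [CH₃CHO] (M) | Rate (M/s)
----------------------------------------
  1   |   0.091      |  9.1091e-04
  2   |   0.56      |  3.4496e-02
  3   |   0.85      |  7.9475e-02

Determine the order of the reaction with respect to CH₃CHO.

second order (2)

Step 1: Compare trials to find order n where rate₂/rate₁ = ([CH₃CHO]₂/[CH₃CHO]₁)^n
Step 2: rate₂/rate₁ = 3.4496e-02/9.1091e-04 = 37.87
Step 3: [CH₃CHO]₂/[CH₃CHO]₁ = 0.56/0.091 = 6.154
Step 4: n = ln(37.87)/ln(6.154) = 2.00 ≈ 2
Step 5: The reaction is second order in CH₃CHO.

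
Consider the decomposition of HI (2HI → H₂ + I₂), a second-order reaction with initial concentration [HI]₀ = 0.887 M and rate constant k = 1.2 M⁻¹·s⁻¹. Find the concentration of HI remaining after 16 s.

0.04919 M

Step 1: For a second-order reaction: 1/[HI] = 1/[HI]₀ + kt
Step 2: 1/[HI] = 1/0.887 + 1.2 × 16
Step 3: 1/[HI] = 1.127 + 19.2 = 20.33
Step 4: [HI] = 1/20.33 = 0.04919 M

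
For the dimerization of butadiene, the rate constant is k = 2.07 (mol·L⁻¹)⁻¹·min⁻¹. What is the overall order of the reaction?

second order (2)

Step 1: The units of k for an nth-order reaction are (concentration)^(1-n)·(time)⁻¹.
Step 2: Here k has units (mol·L⁻¹)⁻¹·min⁻¹, so the concentration exponent is -1.
Step 3: 1 - n = -1 ⇒ n = 2. The reaction is second order.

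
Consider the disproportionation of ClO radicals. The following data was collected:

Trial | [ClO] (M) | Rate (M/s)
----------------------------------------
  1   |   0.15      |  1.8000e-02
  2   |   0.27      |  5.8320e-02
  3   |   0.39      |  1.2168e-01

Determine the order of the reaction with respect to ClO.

second order (2)

Step 1: Compare trials to find order n where rate₂/rate₁ = ([ClO]₂/[ClO]₁)^n
Step 2: rate₂/rate₁ = 5.8320e-02/1.8000e-02 = 3.24
Step 3: [ClO]₂/[ClO]₁ = 0.27/0.15 = 1.8
Step 4: n = ln(3.24)/ln(1.8) = 2.00 ≈ 2
Step 5: The reaction is second order in ClO.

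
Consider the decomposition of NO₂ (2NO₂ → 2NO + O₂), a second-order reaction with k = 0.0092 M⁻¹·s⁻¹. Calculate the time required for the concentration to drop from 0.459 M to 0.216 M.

266.4 s

Step 1: For second-order: t = (1/[NO₂] - 1/[NO₂]₀)/k
Step 2: t = (1/0.216 - 1/0.459)/0.0092
Step 3: t = (4.63 - 2.179)/0.0092
Step 4: t = 2.451/0.0092 = 266.4 s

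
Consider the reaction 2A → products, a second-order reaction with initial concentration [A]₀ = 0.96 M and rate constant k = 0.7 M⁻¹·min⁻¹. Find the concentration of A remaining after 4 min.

0.2603 M

Step 1: For a second-order reaction: 1/[A] = 1/[A]₀ + kt
Step 2: 1/[A] = 1/0.96 + 0.7 × 4
Step 3: 1/[A] = 1.042 + 2.8 = 3.842
Step 4: [A] = 1/3.842 = 0.2603 M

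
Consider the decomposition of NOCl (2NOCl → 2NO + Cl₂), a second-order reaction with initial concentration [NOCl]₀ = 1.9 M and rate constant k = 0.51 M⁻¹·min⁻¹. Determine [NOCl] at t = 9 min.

0.1955 M

Step 1: For a second-order reaction: 1/[NOCl] = 1/[NOCl]₀ + kt
Step 2: 1/[NOCl] = 1/1.9 + 0.51 × 9
Step 3: 1/[NOCl] = 0.5263 + 4.59 = 5.116
Step 4: [NOCl] = 1/5.116 = 0.1955 M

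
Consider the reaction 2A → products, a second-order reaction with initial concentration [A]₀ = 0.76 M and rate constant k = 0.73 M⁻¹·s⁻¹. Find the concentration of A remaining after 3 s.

0.2852 M

Step 1: For a second-order reaction: 1/[A] = 1/[A]₀ + kt
Step 2: 1/[A] = 1/0.76 + 0.73 × 3
Step 3: 1/[A] = 1.316 + 2.19 = 3.506
Step 4: [A] = 1/3.506 = 0.2852 M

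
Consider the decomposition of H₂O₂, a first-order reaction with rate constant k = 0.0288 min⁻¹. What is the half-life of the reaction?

24.07 min

Step 1: For a first-order reaction, t₁/₂ = ln(2)/k
Step 2: t₁/₂ = ln(2)/0.0288
Step 3: t₁/₂ = 0.6931/0.0288 = 24.07 min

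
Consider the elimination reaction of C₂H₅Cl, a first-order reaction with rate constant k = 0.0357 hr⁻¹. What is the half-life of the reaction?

19.42 hr

Step 1: For a first-order reaction, t₁/₂ = ln(2)/k
Step 2: t₁/₂ = ln(2)/0.0357
Step 3: t₁/₂ = 0.6931/0.0357 = 19.42 hr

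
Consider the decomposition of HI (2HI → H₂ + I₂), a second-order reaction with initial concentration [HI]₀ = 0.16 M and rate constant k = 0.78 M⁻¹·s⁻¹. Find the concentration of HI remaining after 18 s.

0.04929 M

Step 1: For a second-order reaction: 1/[HI] = 1/[HI]₀ + kt
Step 2: 1/[HI] = 1/0.16 + 0.78 × 18
Step 3: 1/[HI] = 6.25 + 14.04 = 20.29
Step 4: [HI] = 1/20.29 = 0.04929 M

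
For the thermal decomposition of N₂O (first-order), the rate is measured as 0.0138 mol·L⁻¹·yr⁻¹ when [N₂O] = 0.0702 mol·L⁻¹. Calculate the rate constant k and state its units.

0.1966 yr⁻¹

Step 1: rate = k[N₂O]^1, so k = rate / [N₂O]^1.
Step 2: k = 0.0138 / (0.0702)^1 = 0.0138 / 0.0702.
Step 3: k = 0.1966 yr⁻¹.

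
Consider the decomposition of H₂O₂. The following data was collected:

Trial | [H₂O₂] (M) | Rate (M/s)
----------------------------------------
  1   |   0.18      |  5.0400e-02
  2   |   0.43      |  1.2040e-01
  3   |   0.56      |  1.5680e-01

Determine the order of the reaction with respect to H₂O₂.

first order (1)

Step 1: Compare trials to find order n where rate₂/rate₁ = ([H₂O₂]₂/[H₂O₂]₁)^n
Step 2: rate₂/rate₁ = 1.2040e-01/5.0400e-02 = 2.389
Step 3: [H₂O₂]₂/[H₂O₂]₁ = 0.43/0.18 = 2.389
Step 4: n = ln(2.389)/ln(2.389) = 1.00 ≈ 1
Step 5: The reaction is first order in H₂O₂.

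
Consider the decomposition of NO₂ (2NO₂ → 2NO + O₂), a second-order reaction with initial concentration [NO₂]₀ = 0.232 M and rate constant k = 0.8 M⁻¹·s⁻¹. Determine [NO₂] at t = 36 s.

0.0302 M

Step 1: For a second-order reaction: 1/[NO₂] = 1/[NO₂]₀ + kt
Step 2: 1/[NO₂] = 1/0.232 + 0.8 × 36
Step 3: 1/[NO₂] = 4.31 + 28.8 = 33.11
Step 4: [NO₂] = 1/33.11 = 0.0302 M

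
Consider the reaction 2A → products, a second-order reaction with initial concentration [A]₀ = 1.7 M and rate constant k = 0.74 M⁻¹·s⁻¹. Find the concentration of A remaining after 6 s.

0.1989 M

Step 1: For a second-order reaction: 1/[A] = 1/[A]₀ + kt
Step 2: 1/[A] = 1/1.7 + 0.74 × 6
Step 3: 1/[A] = 0.5882 + 4.44 = 5.028
Step 4: [A] = 1/5.028 = 0.1989 M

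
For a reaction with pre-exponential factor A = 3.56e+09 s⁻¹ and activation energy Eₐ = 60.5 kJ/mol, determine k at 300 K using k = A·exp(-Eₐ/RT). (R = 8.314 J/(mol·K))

1.04e-01 s⁻¹

Step 1: Use the Arrhenius equation: k = A × exp(-Eₐ/RT)
Step 2: Convert Eₐ to J/mol: 60.5 kJ/mol = 60500 J/mol
Step 3: Calculate the exponent: -Eₐ/(RT) = -60500/(8.314 × 300) = -24.25627
Step 4: k = 3.56e+09 × exp(-24.25627)
Step 5: k = 3.56e+09 × 2.92170e-11 = 1.0401e-01 s⁻¹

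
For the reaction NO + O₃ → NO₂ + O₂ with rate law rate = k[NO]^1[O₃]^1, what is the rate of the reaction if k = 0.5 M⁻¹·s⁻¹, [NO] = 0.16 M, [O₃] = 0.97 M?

0.0776 M/s

Step 1: The rate law is rate = k[NO]^1[O₃]^1
Step 2: Substitute: rate = 0.5 × (0.16)^1 × (0.97)^1
Step 3: rate = 0.5 × 0.16 × 0.97 = 0.0776 M/s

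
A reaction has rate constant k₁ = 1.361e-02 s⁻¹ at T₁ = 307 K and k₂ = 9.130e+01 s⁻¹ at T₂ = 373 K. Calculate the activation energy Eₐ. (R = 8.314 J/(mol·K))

127.1 kJ/mol

Step 1: Use the two-temperature Arrhenius form: ln(k₂/k₁) = -Eₐ/R × (1/T₂ - 1/T₁)
Step 2: ln(k₂/k₁) = ln(9.130e+01/1.361e-02) = ln(6708.3) = 8.8111
Step 3: 1/T₂ - 1/T₁ = 1/373 - 1/307 = -5.763638e-04 K⁻¹
Step 4: Eₐ = -R × ln(k₂/k₁) / (1/T₂ - 1/T₁) = -8.314 × 8.8111 / -5.763638e-04
Step 5: Eₐ = 1.2710e+05 J/mol = 127.1 kJ/mol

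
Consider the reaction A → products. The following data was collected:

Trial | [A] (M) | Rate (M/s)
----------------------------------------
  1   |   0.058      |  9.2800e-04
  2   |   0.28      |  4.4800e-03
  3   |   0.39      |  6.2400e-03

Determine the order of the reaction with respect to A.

first order (1)

Step 1: Compare trials to find order n where rate₂/rate₁ = ([A]₂/[A]₁)^n
Step 2: rate₂/rate₁ = 4.4800e-03/9.2800e-04 = 4.828
Step 3: [A]₂/[A]₁ = 0.28/0.058 = 4.828
Step 4: n = ln(4.828)/ln(4.828) = 1.00 ≈ 1
Step 5: The reaction is first order in A.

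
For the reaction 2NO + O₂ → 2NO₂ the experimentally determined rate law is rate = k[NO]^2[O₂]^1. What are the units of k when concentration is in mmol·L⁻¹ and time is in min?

(mmol·L⁻¹)⁻²·min⁻¹

Step 1: Overall order = 2 + 1 = 3.
Step 2: rate has units mmol·L⁻¹·min⁻¹; [NO]^2[O₂]^1 has units (mmol·L⁻¹)^3.
Step 3: k = rate/([NO]^2[O₂]^1), so units of k = (mmol·L⁻¹)^(1-3)·min⁻¹ = (mmol·L⁻¹)⁻²·min⁻¹.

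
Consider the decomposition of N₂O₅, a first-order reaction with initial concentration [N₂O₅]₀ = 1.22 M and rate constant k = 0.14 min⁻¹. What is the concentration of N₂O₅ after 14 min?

0.1718 M

Step 1: For a first-order reaction: [N₂O₅] = [N₂O₅]₀ × e^(-kt)
Step 2: [N₂O₅] = 1.22 × e^(-0.14 × 14)
Step 3: [N₂O₅] = 1.22 × e^(-1.96)
Step 4: [N₂O₅] = 1.22 × 0.140858 = 0.1718 M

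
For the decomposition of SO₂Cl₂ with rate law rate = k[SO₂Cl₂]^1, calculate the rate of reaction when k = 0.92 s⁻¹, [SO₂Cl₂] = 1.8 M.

1.656 M/s

Step 1: Identify the rate law: rate = k[SO₂Cl₂]^1
Step 2: Substitute values: rate = 0.92 × (1.8)^1
Step 3: Calculate: rate = 0.92 × 1.8 = 1.656 M/s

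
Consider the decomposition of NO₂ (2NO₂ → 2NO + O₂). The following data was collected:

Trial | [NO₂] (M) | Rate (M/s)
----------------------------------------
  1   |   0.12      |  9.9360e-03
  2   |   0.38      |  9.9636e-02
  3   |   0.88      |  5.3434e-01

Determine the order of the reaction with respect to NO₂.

second order (2)

Step 1: Compare trials to find order n where rate₂/rate₁ = ([NO₂]₂/[NO₂]₁)^n
Step 2: rate₂/rate₁ = 9.9636e-02/9.9360e-03 = 10.03
Step 3: [NO₂]₂/[NO₂]₁ = 0.38/0.12 = 3.167
Step 4: n = ln(10.03)/ln(3.167) = 2.00 ≈ 2
Step 5: The reaction is second order in NO₂.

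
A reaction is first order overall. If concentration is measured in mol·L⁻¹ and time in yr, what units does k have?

yr⁻¹

Step 1: For overall order n, rate = k × (concentration)^n.
Step 2: Rate has units mol·L⁻¹·yr⁻¹; concentration term has units (mol·L⁻¹)^1.
Step 3: k = rate / (concentration)^n, so units of k = (mol·L⁻¹)^(1-1)·yr⁻¹ = yr⁻¹.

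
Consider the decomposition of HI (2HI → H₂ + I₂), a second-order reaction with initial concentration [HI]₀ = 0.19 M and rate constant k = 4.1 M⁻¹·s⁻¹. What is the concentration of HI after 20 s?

0.01146 M

Step 1: For a second-order reaction: 1/[HI] = 1/[HI]₀ + kt
Step 2: 1/[HI] = 1/0.19 + 4.1 × 20
Step 3: 1/[HI] = 5.263 + 82 = 87.26
Step 4: [HI] = 1/87.26 = 0.01146 M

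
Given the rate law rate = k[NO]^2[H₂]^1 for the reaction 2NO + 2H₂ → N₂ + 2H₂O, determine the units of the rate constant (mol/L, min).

(mol/L)⁻²·min⁻¹

Step 1: Overall order = 2 + 1 = 3.
Step 2: rate has units mol/L·min⁻¹; [NO]^2[H₂]^1 has units (mol/L)^3.
Step 3: k = rate/([NO]^2[H₂]^1), so units of k = (mol/L)^(1-3)·min⁻¹ = (mol/L)⁻²·min⁻¹.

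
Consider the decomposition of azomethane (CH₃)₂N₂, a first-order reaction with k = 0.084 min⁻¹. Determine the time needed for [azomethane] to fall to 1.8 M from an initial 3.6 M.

8.252 min

Step 1: For first-order: t = ln([azomethane]₀/[azomethane])/k
Step 2: t = ln(3.6/1.8)/0.084
Step 3: t = ln(2)/0.084
Step 4: t = 0.6931/0.084 = 8.252 min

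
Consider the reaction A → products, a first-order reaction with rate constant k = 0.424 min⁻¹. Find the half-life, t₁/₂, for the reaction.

1.635 min

Step 1: For a first-order reaction, t₁/₂ = ln(2)/k
Step 2: t₁/₂ = ln(2)/0.424
Step 3: t₁/₂ = 0.6931/0.424 = 1.635 min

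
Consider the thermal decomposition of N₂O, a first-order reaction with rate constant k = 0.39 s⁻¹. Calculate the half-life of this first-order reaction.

1.777 s

Step 1: For a first-order reaction, t₁/₂ = ln(2)/k
Step 2: t₁/₂ = ln(2)/0.39
Step 3: t₁/₂ = 0.6931/0.39 = 1.777 s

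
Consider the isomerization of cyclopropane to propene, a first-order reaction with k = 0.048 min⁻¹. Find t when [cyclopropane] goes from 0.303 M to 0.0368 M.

43.92 min

Step 1: For first-order: t = ln([cyclopropane]₀/[cyclopropane])/k
Step 2: t = ln(0.303/0.0368)/0.048
Step 3: t = ln(8.234)/0.048
Step 4: t = 2.108/0.048 = 43.92 min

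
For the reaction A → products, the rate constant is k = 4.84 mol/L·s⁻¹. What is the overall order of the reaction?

zeroth order (0)

Step 1: The units of k for an nth-order reaction are (concentration)^(1-n)·(time)⁻¹.
Step 2: Here k has units mol/L·s⁻¹, so the concentration exponent is 1.
Step 3: 1 - n = 1 ⇒ n = 0. The reaction is zeroth order.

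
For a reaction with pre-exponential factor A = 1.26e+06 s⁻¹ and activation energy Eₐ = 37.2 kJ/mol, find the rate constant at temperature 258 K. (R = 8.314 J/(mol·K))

3.70e-02 s⁻¹

Step 1: Use the Arrhenius equation: k = A × exp(-Eₐ/RT)
Step 2: Convert Eₐ to J/mol: 37.2 kJ/mol = 37200 J/mol
Step 3: Calculate the exponent: -Eₐ/(RT) = -37200/(8.314 × 258) = -17.34256
Step 4: k = 1.26e+06 × exp(-17.34256)
Step 5: k = 1.26e+06 × 2.93915e-08 = 3.7033e-02 s⁻¹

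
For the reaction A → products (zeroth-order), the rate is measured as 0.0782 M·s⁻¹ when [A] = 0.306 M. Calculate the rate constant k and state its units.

0.0782 M·s⁻¹

Step 1: For a zeroth-order reaction, rate = k (independent of concentration).
Step 2: k = rate = 0.0782 M·s⁻¹.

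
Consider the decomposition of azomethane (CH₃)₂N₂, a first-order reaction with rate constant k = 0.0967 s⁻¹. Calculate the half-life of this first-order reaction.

7.168 s

Step 1: For a first-order reaction, t₁/₂ = ln(2)/k
Step 2: t₁/₂ = ln(2)/0.0967
Step 3: t₁/₂ = 0.6931/0.0967 = 7.168 s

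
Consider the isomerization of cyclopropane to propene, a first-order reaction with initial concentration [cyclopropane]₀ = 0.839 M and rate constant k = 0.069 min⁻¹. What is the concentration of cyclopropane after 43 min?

0.04317 M

Step 1: For a first-order reaction: [cyclopropane] = [cyclopropane]₀ × e^(-kt)
Step 2: [cyclopropane] = 0.839 × e^(-0.069 × 43)
Step 3: [cyclopropane] = 0.839 × e^(-2.967)
Step 4: [cyclopropane] = 0.839 × 0.0514575 = 0.04317 M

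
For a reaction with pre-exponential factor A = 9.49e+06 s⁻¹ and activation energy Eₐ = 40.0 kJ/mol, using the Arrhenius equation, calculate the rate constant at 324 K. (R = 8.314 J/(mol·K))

3.38e+00 s⁻¹

Step 1: Use the Arrhenius equation: k = A × exp(-Eₐ/RT)
Step 2: Convert Eₐ to J/mol: 40.0 kJ/mol = 40000 J/mol
Step 3: Calculate the exponent: -Eₐ/(RT) = -40000/(8.314 × 324) = -14.84927
Step 4: k = 9.49e+06 × exp(-14.84927)
Step 5: k = 9.49e+06 × 3.55667e-07 = 3.3753e+00 s⁻¹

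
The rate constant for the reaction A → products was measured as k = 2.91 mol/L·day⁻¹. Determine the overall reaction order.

zeroth order (0)

Step 1: The units of k for an nth-order reaction are (concentration)^(1-n)·(time)⁻¹.
Step 2: Here k has units mol/L·day⁻¹, so the concentration exponent is 1.
Step 3: 1 - n = 1 ⇒ n = 0. The reaction is zeroth order.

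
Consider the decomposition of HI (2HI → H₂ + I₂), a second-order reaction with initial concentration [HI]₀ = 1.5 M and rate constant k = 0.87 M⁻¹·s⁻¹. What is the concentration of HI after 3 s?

0.3052 M

Step 1: For a second-order reaction: 1/[HI] = 1/[HI]₀ + kt
Step 2: 1/[HI] = 1/1.5 + 0.87 × 3
Step 3: 1/[HI] = 0.6667 + 2.61 = 3.277
Step 4: [HI] = 1/3.277 = 0.3052 M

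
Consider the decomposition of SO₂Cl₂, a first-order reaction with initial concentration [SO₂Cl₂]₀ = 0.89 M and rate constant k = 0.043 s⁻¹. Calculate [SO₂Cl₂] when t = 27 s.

0.2787 M

Step 1: For a first-order reaction: [SO₂Cl₂] = [SO₂Cl₂]₀ × e^(-kt)
Step 2: [SO₂Cl₂] = 0.89 × e^(-0.043 × 27)
Step 3: [SO₂Cl₂] = 0.89 × e^(-1.161)
Step 4: [SO₂Cl₂] = 0.89 × 0.313173 = 0.2787 M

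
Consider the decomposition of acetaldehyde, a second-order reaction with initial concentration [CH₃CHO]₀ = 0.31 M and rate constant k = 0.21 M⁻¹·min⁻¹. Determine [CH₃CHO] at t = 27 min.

0.1124 M

Step 1: For a second-order reaction: 1/[CH₃CHO] = 1/[CH₃CHO]₀ + kt
Step 2: 1/[CH₃CHO] = 1/0.31 + 0.21 × 27
Step 3: 1/[CH₃CHO] = 3.226 + 5.67 = 8.896
Step 4: [CH₃CHO] = 1/8.896 = 0.1124 M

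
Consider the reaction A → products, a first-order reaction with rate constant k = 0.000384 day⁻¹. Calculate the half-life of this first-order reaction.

1805 day

Step 1: For a first-order reaction, t₁/₂ = ln(2)/k
Step 2: t₁/₂ = ln(2)/0.000384
Step 3: t₁/₂ = 0.6931/0.000384 = 1805 day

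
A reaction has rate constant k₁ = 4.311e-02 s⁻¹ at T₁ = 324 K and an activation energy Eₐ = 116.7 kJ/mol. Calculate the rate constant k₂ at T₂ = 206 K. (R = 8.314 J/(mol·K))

7.197e-13 s⁻¹

Step 1: Use the two-temperature Arrhenius form: ln(k₂/k₁) = -Eₐ/R × (1/T₂ - 1/T₁)
Step 2: Convert Eₐ to J/mol: 116.7 kJ/mol = 116700 J/mol
Step 3: 1/T₂ - 1/T₁ = 1/206 - 1/324 = 1.767949e-03 K⁻¹
Step 4: ln(k₂/k₁) = -116700/8.314 × 1.767949e-03 = -24.81593
Step 5: k₂ = k₁ × exp(-24.81593) = 4.311e-02 × 1.66947e-11 = 7.197e-13 s⁻¹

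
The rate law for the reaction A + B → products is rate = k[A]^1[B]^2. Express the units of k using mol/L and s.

(mol/L)⁻²·s⁻¹

Step 1: Overall order = 1 + 2 = 3.
Step 2: rate has units mol/L·s⁻¹; [A]^1[B]^2 has units (mol/L)^3.
Step 3: k = rate/([A]^1[B]^2), so units of k = (mol/L)^(1-3)·s⁻¹ = (mol/L)⁻²·s⁻¹.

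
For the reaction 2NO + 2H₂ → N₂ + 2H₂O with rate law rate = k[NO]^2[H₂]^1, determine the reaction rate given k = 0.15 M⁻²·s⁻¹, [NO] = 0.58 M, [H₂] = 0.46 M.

0.02321 M/s

Step 1: The rate law is rate = k[NO]^2[H₂]^1
Step 2: Substitute: rate = 0.15 × (0.58)^2 × (0.46)^1
Step 3: rate = 0.15 × 0.3364 × 0.46 = 0.0232116 M/s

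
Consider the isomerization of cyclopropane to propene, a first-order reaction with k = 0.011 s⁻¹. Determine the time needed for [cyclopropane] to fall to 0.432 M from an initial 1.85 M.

132.2 s

Step 1: For first-order: t = ln([cyclopropane]₀/[cyclopropane])/k
Step 2: t = ln(1.85/0.432)/0.011
Step 3: t = ln(4.282)/0.011
Step 4: t = 1.455/0.011 = 132.2 s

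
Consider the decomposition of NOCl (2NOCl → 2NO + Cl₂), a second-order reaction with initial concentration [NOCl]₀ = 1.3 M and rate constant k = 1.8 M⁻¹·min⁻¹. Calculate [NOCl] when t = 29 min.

0.01888 M

Step 1: For a second-order reaction: 1/[NOCl] = 1/[NOCl]₀ + kt
Step 2: 1/[NOCl] = 1/1.3 + 1.8 × 29
Step 3: 1/[NOCl] = 0.7692 + 52.2 = 52.97
Step 4: [NOCl] = 1/52.97 = 0.01888 M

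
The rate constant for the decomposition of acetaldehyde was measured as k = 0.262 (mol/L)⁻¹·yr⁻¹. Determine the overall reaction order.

second order (2)

Step 1: The units of k for an nth-order reaction are (concentration)^(1-n)·(time)⁻¹.
Step 2: Here k has units (mol/L)⁻¹·yr⁻¹, so the concentration exponent is -1.
Step 3: 1 - n = -1 ⇒ n = 2. The reaction is second order.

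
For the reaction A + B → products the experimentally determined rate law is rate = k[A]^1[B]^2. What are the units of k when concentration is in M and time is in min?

M⁻²·min⁻¹

Step 1: Overall order = 1 + 2 = 3.
Step 2: rate has units M·min⁻¹; [A]^1[B]^2 has units M^3.
Step 3: k = rate/([A]^1[B]^2), so units of k = M^(1-3)·min⁻¹ = M⁻²·min⁻¹.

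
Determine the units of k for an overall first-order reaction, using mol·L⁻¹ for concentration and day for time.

day⁻¹

Step 1: For overall order n, rate = k × (concentration)^n.
Step 2: Rate has units mol·L⁻¹·day⁻¹; concentration term has units (mol·L⁻¹)^1.
Step 3: k = rate / (concentration)^n, so units of k = (mol·L⁻¹)^(1-1)·day⁻¹ = day⁻¹.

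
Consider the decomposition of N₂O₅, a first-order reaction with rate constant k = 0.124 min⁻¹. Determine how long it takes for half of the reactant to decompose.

5.59 min

Step 1: For a first-order reaction, t₁/₂ = ln(2)/k
Step 2: t₁/₂ = ln(2)/0.124
Step 3: t₁/₂ = 0.6931/0.124 = 5.59 min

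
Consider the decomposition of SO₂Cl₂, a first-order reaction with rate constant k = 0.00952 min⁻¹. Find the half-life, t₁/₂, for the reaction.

72.81 min

Step 1: For a first-order reaction, t₁/₂ = ln(2)/k
Step 2: t₁/₂ = ln(2)/0.00952
Step 3: t₁/₂ = 0.6931/0.00952 = 72.81 min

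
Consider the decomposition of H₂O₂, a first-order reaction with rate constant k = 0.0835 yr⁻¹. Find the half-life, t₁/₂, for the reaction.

8.301 yr

Step 1: For a first-order reaction, t₁/₂ = ln(2)/k
Step 2: t₁/₂ = ln(2)/0.0835
Step 3: t₁/₂ = 0.6931/0.0835 = 8.301 yr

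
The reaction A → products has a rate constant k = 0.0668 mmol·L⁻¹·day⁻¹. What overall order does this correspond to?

zeroth order (0)

Step 1: The units of k for an nth-order reaction are (concentration)^(1-n)·(time)⁻¹.
Step 2: Here k has units mmol·L⁻¹·day⁻¹, so the concentration exponent is 1.
Step 3: 1 - n = 1 ⇒ n = 0. The reaction is zeroth order.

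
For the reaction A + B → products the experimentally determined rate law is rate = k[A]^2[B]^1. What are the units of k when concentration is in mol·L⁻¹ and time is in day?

(mol·L⁻¹)⁻²·day⁻¹

Step 1: Overall order = 2 + 1 = 3.
Step 2: rate has units mol·L⁻¹·day⁻¹; [A]^2[B]^1 has units (mol·L⁻¹)^3.
Step 3: k = rate/([A]^2[B]^1), so units of k = (mol·L⁻¹)^(1-3)·day⁻¹ = (mol·L⁻¹)⁻²·day⁻¹.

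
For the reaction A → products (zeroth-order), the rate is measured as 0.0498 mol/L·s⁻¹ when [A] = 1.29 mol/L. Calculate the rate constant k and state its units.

0.0498 mol/L·s⁻¹

Step 1: For a zeroth-order reaction, rate = k (independent of concentration).
Step 2: k = rate = 0.0498 mol/L·s⁻¹.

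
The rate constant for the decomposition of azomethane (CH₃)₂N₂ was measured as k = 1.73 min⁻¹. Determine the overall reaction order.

first order (1)

Step 1: The units of k for an nth-order reaction are (concentration)^(1-n)·(time)⁻¹.
Step 2: Here k has units min⁻¹, so the concentration exponent is 0.
Step 3: 1 - n = 0 ⇒ n = 1. The reaction is first order.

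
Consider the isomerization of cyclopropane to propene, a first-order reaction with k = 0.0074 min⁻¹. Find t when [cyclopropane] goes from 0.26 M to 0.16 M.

65.61 min

Step 1: For first-order: t = ln([cyclopropane]₀/[cyclopropane])/k
Step 2: t = ln(0.26/0.16)/0.0074
Step 3: t = ln(1.625)/0.0074
Step 4: t = 0.4855/0.0074 = 65.61 min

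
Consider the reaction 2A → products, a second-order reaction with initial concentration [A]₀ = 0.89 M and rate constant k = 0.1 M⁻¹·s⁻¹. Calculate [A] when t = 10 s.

0.4709 M

Step 1: For a second-order reaction: 1/[A] = 1/[A]₀ + kt
Step 2: 1/[A] = 1/0.89 + 0.1 × 10
Step 3: 1/[A] = 1.124 + 1 = 2.124
Step 4: [A] = 1/2.124 = 0.4709 M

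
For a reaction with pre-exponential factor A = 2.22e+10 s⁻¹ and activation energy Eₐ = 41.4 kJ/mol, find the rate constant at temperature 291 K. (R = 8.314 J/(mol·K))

8.22e+02 s⁻¹

Step 1: Use the Arrhenius equation: k = A × exp(-Eₐ/RT)
Step 2: Convert Eₐ to J/mol: 41.4 kJ/mol = 41400 J/mol
Step 3: Calculate the exponent: -Eₐ/(RT) = -41400/(8.314 × 291) = -17.11186
Step 4: k = 2.22e+10 × exp(-17.11186)
Step 5: k = 2.22e+10 × 3.70181e-08 = 8.2180e+02 s⁻¹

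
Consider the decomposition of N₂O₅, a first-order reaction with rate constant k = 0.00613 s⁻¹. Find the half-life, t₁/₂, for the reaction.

113.1 s

Step 1: For a first-order reaction, t₁/₂ = ln(2)/k
Step 2: t₁/₂ = ln(2)/0.00613
Step 3: t₁/₂ = 0.6931/0.00613 = 113.1 s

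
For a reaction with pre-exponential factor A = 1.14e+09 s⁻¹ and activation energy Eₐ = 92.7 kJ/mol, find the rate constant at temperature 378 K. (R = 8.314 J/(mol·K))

1.76e-04 s⁻¹

Step 1: Use the Arrhenius equation: k = A × exp(-Eₐ/RT)
Step 2: Convert Eₐ to J/mol: 92.7 kJ/mol = 92700 J/mol
Step 3: Calculate the exponent: -Eₐ/(RT) = -92700/(8.314 × 378) = -29.49700
Step 4: k = 1.14e+09 × exp(-29.49700)
Step 5: k = 1.14e+09 × 1.54745e-13 = 1.7641e-04 s⁻¹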